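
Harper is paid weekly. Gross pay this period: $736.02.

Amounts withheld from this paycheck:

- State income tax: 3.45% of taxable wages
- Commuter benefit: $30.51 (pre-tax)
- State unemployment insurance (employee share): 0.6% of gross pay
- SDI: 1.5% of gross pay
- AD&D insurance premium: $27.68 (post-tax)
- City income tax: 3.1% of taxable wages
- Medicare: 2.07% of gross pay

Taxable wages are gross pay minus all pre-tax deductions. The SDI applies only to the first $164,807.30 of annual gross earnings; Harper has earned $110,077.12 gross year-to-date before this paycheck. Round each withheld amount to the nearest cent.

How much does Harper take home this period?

$600.92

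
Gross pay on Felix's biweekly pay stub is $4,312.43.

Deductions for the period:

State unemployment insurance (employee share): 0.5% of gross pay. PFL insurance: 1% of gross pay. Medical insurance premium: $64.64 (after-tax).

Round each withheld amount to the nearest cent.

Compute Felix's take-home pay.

$4,183.11

PFL insurance: $4,312.43 × 0.01 = $43.12
State unemployment insurance (employee share): $4,312.43 × 0.005 = $21.56
Medical insurance premium: $64.64
Total deductions = $43.12 + $21.56 + $64.64 = $129.32
Net pay = $4,312.43 − $129.32 = $4,183.11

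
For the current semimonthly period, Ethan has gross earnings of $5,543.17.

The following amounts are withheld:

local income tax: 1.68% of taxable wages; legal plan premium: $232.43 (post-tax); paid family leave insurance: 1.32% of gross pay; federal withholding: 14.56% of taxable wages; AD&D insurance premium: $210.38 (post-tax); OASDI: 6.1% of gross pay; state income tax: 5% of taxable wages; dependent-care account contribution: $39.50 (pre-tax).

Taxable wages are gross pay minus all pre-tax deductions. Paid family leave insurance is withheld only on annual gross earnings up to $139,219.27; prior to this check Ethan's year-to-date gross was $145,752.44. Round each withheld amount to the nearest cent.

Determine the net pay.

$3,553.76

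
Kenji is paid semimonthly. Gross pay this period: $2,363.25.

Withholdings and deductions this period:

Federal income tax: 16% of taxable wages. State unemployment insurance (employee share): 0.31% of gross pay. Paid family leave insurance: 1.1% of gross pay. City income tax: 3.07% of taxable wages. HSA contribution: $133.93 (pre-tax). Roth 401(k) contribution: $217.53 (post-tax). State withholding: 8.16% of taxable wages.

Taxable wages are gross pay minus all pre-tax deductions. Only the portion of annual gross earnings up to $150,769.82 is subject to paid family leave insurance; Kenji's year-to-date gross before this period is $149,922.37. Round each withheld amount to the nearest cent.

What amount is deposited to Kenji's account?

HSA contribution: $133.93
Taxable wages = $2,363.25 − $133.93 = $2,229.32
City income tax: $2,229.32 × 0.0307 = $68.44
State withholding: $2,229.32 × 0.0816 = $181.91
Federal income tax: $2,229.32 × 0.16 = $356.69
State unemployment insurance (employee share): $2,363.25 × 0.0031 = $7.33
Paid family leave insurance: only $150,769.82 − $149,922.37 = $847.45 of this check is subject → $847.45 × 0.011 = $9.32
Roth 401(k) contribution: $217.53
Total deductions = $133.93 + $68.44 + $181.91 + $356.69 + $7.33 + $9.32 + $217.53 = $975.15
Net pay = $2,363.25 − $975.15 = $1,388.10

$1,388.10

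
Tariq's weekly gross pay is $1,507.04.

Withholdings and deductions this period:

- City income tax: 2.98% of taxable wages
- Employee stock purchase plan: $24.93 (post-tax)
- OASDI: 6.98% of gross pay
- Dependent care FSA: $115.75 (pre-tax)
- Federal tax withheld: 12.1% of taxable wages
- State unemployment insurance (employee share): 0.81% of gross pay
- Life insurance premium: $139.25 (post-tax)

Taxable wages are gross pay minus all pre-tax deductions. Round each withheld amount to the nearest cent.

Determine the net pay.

$899.90

Dependent care FSA: $115.75
Taxable wages = $1,507.04 − $115.75 = $1,391.29
Federal tax withheld: $1,391.29 × 0.121 = $168.35
City income tax: $1,391.29 × 0.0298 = $41.46
OASDI: $1,507.04 × 0.0698 = $105.19
State unemployment insurance (employee share): $1,507.04 × 0.0081 = $12.21
Employee stock purchase plan: $24.93
Life insurance premium: $139.25
Total deductions = $115.75 + $168.35 + $41.46 + $105.19 + $12.21 + $24.93 + $139.25 = $607.14
Net pay = $1,507.04 − $607.14 = $899.90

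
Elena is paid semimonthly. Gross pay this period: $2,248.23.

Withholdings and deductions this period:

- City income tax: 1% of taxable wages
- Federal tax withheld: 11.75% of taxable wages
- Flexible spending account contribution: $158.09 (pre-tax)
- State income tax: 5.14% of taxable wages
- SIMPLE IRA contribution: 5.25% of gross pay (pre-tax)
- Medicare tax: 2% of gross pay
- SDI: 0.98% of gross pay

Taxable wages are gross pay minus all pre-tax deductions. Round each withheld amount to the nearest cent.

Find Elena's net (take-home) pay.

$1,552.31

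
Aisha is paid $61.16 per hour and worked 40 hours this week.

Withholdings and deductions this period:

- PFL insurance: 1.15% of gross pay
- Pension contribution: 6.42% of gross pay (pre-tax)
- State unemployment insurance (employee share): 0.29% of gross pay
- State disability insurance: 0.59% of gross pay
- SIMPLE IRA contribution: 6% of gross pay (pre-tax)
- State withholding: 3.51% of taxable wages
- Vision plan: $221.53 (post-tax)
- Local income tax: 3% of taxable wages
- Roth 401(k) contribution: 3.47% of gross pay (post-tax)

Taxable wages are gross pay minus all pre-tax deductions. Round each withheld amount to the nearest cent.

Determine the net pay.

Gross pay: 40 × $61.16 = $2,446.40
SIMPLE IRA contribution: $2,446.40 × 0.06 = $146.78
Pension contribution: $2,446.40 × 0.0642 = $157.06
Pre-tax total = $146.78 + $157.06 = $303.84
Taxable wages = $2,446.40 − $303.84 = $2,142.56
Local income tax: $2,142.56 × 0.03 = $64.28
State withholding: $2,142.56 × 0.0351 = $75.20
PFL insurance: $2,446.40 × 0.0115 = $28.13
State unemployment insurance (employee share): $2,446.40 × 0.0029 = $7.09
State disability insurance: $2,446.40 × 0.0059 = $14.43
Roth 401(k) contribution: $2,446.40 × 0.0347 = $84.89
Vision plan: $221.53
Total deductions = $146.78 + $157.06 + $64.28 + $75.20 + $28.13 + $7.09 + $14.43 + $84.89 + $221.53 = $799.39
Net pay = $2,446.40 − $799.39 = $1,647.01

$1,647.01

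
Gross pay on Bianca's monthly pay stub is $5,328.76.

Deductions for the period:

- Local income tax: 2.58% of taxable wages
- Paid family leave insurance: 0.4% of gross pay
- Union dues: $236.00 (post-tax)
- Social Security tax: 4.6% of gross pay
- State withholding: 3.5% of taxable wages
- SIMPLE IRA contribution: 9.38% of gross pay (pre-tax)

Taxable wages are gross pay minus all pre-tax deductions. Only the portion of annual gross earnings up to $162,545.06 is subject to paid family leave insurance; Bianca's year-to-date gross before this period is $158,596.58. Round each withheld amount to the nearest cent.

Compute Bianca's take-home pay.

SIMPLE IRA contribution: $5,328.76 × 0.0938 = $499.84
Taxable wages = $5,328.76 − $499.84 = $4,828.92
Local income tax: $4,828.92 × 0.0258 = $124.59
State withholding: $4,828.92 × 0.035 = $169.01
Social Security tax: $5,328.76 × 0.046 = $245.12
Paid family leave insurance: only $162,545.06 − $158,596.58 = $3,948.48 of this check is subject → $3,948.48 × 0.004 = $15.79
Union dues: $236.00
Total deductions = $499.84 + $124.59 + $169.01 + $245.12 + $15.79 + $236.00 = $1,290.35
Net pay = $5,328.76 − $1,290.35 = $4,038.41

$4,038.41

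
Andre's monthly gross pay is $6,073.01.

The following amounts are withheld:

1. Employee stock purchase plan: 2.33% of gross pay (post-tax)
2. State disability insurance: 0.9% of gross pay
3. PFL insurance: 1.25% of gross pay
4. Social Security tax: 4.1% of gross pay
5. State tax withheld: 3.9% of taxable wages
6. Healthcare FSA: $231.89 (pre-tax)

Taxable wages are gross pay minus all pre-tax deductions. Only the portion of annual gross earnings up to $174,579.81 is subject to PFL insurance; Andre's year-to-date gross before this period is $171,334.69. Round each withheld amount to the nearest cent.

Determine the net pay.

$5,127.61

Healthcare FSA: $231.89
Taxable wages = $6,073.01 − $231.89 = $5,841.12
State tax withheld: $5,841.12 × 0.039 = $227.80
State disability insurance: $6,073.01 × 0.009 = $54.66
PFL insurance: only $174,579.81 − $171,334.69 = $3,245.12 of this check is subject → $3,245.12 × 0.0125 = $40.56
Social Security tax: $6,073.01 × 0.041 = $248.99
Employee stock purchase plan: $6,073.01 × 0.0233 = $141.50
Total deductions = $231.89 + $227.80 + $54.66 + $40.56 + $248.99 + $141.50 = $945.40
Net pay = $6,073.01 − $945.40 = $5,127.61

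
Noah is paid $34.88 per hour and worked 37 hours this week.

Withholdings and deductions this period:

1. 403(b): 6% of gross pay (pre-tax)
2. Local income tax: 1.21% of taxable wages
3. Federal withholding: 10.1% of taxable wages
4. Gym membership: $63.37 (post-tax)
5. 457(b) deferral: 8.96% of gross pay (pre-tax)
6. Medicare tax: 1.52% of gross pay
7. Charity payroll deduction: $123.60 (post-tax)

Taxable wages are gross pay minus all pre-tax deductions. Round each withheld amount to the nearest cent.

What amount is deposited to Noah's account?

Gross pay: 37 × $34.88 = $1,290.56
403(b): $1,290.56 × 0.06 = $77.43
457(b) deferral: $1,290.56 × 0.0896 = $115.63
Pre-tax total = $77.43 + $115.63 = $193.06
Taxable wages = $1,290.56 − $193.06 = $1,097.50
Local income tax: $1,097.50 × 0.0121 = $13.28
Federal withholding: $1,097.50 × 0.101 = $110.85
Medicare tax: $1,290.56 × 0.0152 = $19.62
Gym membership: $63.37
Charity payroll deduction: $123.60
Total deductions = $77.43 + $115.63 + $13.28 + $110.85 + $19.62 + $63.37 + $123.60 = $523.78
Net pay = $1,290.56 − $523.78 = $766.78

$766.78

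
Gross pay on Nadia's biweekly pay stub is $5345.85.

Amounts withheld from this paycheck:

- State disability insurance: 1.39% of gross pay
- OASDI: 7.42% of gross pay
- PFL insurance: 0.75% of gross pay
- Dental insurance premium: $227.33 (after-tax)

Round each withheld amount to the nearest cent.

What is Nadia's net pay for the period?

$4607.46

OASDI: $5345.85 × 0.0742 = $396.66
State disability insurance: $5345.85 × 0.0139 = $74.31
PFL insurance: $5345.85 × 0.0075 = $40.09
Dental insurance premium: $227.33
Total deductions = $396.66 + $74.31 + $40.09 + $227.33 = $738.39
Net pay = $5345.85 − $738.39 = $4607.46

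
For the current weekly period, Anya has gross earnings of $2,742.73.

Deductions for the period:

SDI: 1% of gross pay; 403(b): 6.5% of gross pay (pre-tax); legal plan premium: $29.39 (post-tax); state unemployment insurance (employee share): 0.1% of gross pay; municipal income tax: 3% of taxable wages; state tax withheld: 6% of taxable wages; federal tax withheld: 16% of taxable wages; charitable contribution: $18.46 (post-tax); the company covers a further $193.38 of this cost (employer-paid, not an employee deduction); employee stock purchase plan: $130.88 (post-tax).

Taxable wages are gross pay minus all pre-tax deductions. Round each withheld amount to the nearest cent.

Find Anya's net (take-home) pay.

$1,714.44

403(b): $2,742.73 × 0.065 = $178.28
Taxable wages = $2,742.73 − $178.28 = $2,564.45
Municipal income tax: $2,564.45 × 0.03 = $76.93
State tax withheld: $2,564.45 × 0.06 = $153.87
Federal tax withheld: $2,564.45 × 0.16 = $410.31
SDI: $2,742.73 × 0.01 = $27.43
State unemployment insurance (employee share): $2,742.73 × 0.001 = $2.74
Employee stock purchase plan: $130.88
Legal plan premium: $29.39
Charitable contribution: $18.46
(Employer's $193.38 toward charitable contribution is not withheld from the employee.)
Total deductions = $178.28 + $76.93 + $153.87 + $410.31 + $27.43 + $2.74 + $130.88 + $29.39 + $18.46 = $1,028.29
Net pay = $2,742.73 − $1,028.29 = $1,714.44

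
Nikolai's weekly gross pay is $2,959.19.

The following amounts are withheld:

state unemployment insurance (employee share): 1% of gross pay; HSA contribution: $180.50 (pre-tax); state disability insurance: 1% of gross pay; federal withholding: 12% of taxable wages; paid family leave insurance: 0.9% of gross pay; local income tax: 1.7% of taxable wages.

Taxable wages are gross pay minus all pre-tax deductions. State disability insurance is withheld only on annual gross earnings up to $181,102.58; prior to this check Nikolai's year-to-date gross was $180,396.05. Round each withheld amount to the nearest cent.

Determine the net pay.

$2,334.72

HSA contribution: $180.50
Taxable wages = $2,959.19 − $180.50 = $2,778.69
Local income tax: $2,778.69 × 0.017 = $47.24
Federal withholding: $2,778.69 × 0.12 = $333.44
Paid family leave insurance: $2,959.19 × 0.009 = $26.63
State disability insurance: only $181,102.58 − $180,396.05 = $706.53 of this check is subject → $706.53 × 0.01 = $7.07
State unemployment insurance (employee share): $2,959.19 × 0.01 = $29.59
Total deductions = $180.50 + $47.24 + $333.44 + $26.63 + $7.07 + $29.59 = $624.47
Net pay = $2,959.19 − $624.47 = $2,334.72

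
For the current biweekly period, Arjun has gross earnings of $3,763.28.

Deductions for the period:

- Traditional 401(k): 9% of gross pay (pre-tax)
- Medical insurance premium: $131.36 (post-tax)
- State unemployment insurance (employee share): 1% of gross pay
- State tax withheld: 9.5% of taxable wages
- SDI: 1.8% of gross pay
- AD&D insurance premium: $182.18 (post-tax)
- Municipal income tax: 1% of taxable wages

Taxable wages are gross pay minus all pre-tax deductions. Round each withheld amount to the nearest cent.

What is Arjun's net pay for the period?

Traditional 401(k): $3,763.28 × 0.09 = $338.70
Taxable wages = $3,763.28 − $338.70 = $3,424.58
Municipal income tax: $3,424.58 × 0.01 = $34.25
State tax withheld: $3,424.58 × 0.095 = $325.34
State unemployment insurance (employee share): $3,763.28 × 0.01 = $37.63
SDI: $3,763.28 × 0.018 = $67.74
Medical insurance premium: $131.36
AD&D insurance premium: $182.18
Total deductions = $338.70 + $34.25 + $325.34 + $37.63 + $67.74 + $131.36 + $182.18 = $1,117.20
Net pay = $3,763.28 − $1,117.20 = $2,646.08

$2,646.08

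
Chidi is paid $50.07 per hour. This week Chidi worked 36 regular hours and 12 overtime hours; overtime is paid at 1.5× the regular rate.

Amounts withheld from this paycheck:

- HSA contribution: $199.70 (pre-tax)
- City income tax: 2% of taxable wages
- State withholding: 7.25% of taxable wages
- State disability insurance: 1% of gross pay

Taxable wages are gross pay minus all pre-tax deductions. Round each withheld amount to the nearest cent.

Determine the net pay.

$2,245.41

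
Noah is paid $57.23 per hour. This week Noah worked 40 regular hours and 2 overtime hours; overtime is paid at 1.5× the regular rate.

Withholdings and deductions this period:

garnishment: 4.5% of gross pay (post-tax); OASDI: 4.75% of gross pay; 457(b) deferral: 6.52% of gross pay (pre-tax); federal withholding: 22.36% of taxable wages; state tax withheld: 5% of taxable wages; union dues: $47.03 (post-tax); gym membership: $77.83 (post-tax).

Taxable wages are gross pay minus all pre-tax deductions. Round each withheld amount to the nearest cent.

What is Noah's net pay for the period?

$1318.55

Regular pay: 40 × $57.23 = $2289.20
Overtime pay: 2 × $57.23 × 1.5 = $171.69
Gross pay = $2289.20 + $171.69 = $2460.89
457(b) deferral: $2460.89 × 0.0652 = $160.45
Taxable wages = $2460.89 − $160.45 = $2300.44
State tax withheld: $2300.44 × 0.05 = $115.02
Federal withholding: $2300.44 × 0.2236 = $514.38
OASDI: $2460.89 × 0.0475 = $116.89
Union dues: $47.03
Garnishment: $2460.89 × 0.045 = $110.74
Gym membership: $77.83
Total deductions = $160.45 + $115.02 + $514.38 + $116.89 + $47.03 + $110.74 + $77.83 = $1142.34
Net pay = $2460.89 − $1142.34 = $1318.55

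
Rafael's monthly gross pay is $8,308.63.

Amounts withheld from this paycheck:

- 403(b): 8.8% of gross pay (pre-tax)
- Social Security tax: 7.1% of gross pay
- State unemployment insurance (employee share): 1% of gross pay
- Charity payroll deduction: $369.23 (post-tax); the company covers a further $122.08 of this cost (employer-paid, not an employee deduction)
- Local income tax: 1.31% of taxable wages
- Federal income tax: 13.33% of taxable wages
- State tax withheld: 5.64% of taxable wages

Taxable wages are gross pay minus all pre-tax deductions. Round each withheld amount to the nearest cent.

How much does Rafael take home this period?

403(b): $8,308.63 × 0.088 = $731.16
Taxable wages = $8,308.63 − $731.16 = $7,577.47
State tax withheld: $7,577.47 × 0.0564 = $427.37
Local income tax: $7,577.47 × 0.0131 = $99.26
Federal income tax: $7,577.47 × 0.1333 = $1,010.08
Social Security tax: $8,308.63 × 0.071 = $589.91
State unemployment insurance (employee share): $8,308.63 × 0.01 = $83.09
Charity payroll deduction: $369.23
(Employer's $122.08 toward charity payroll deduction is not withheld from the employee.)
Total deductions = $731.16 + $427.37 + $99.26 + $1,010.08 + $589.91 + $83.09 + $369.23 = $3,310.10
Net pay = $8,308.63 − $3,310.10 = $4,998.53

$4,998.53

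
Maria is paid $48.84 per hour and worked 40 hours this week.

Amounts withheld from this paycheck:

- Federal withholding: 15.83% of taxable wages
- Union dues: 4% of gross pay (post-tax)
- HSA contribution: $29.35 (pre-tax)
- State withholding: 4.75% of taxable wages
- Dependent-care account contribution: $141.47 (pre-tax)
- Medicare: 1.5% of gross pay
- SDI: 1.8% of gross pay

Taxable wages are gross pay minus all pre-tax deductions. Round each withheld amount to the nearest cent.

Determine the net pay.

Gross pay: 40 × $48.84 = $1,953.60
HSA contribution: $29.35
Dependent-care account contribution: $141.47
Pre-tax total = $29.35 + $141.47 = $170.82
Taxable wages = $1,953.60 − $170.82 = $1,782.78
State withholding: $1,782.78 × 0.0475 = $84.68
Federal withholding: $1,782.78 × 0.1583 = $282.21
Medicare: $1,953.60 × 0.015 = $29.30
SDI: $1,953.60 × 0.018 = $35.16
Union dues: $1,953.60 × 0.04 = $78.14
Total deductions = $29.35 + $141.47 + $84.68 + $282.21 + $29.30 + $35.16 + $78.14 = $680.31
Net pay = $1,953.60 − $680.31 = $1,273.29

$1,273.29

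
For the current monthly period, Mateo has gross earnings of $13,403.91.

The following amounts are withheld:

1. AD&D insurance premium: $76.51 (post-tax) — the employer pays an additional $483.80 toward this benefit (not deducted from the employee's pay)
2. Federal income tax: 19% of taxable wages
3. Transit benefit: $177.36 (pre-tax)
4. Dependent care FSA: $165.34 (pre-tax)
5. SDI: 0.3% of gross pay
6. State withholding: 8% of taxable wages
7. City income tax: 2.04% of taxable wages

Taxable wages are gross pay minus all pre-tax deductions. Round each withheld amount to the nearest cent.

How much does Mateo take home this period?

Dependent care FSA: $165.34
Transit benefit: $177.36
Pre-tax total = $165.34 + $177.36 = $342.70
Taxable wages = $13,403.91 − $342.70 = $13,061.21
City income tax: $13,061.21 × 0.0204 = $266.45
Federal income tax: $13,061.21 × 0.19 = $2,481.63
State withholding: $13,061.21 × 0.08 = $1,044.90
SDI: $13,403.91 × 0.003 = $40.21
AD&D insurance premium: $76.51
(Employer's $483.80 toward AD&D insurance premium is not withheld from the employee.)
Total deductions = $165.34 + $177.36 + $266.45 + $2,481.63 + $1,044.90 + $40.21 + $76.51 = $4,252.40
Net pay = $13,403.91 − $4,252.40 = $9,151.51

$9,151.51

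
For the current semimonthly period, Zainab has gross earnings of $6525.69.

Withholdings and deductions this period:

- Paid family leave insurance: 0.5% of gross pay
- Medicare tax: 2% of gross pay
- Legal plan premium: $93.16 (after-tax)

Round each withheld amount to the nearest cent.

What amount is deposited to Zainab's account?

$6269.39

Medicare tax: $6525.69 × 0.02 = $130.51
Paid family leave insurance: $6525.69 × 0.005 = $32.63
Legal plan premium: $93.16
Total deductions = $130.51 + $32.63 + $93.16 = $256.30
Net pay = $6525.69 − $256.30 = $6269.39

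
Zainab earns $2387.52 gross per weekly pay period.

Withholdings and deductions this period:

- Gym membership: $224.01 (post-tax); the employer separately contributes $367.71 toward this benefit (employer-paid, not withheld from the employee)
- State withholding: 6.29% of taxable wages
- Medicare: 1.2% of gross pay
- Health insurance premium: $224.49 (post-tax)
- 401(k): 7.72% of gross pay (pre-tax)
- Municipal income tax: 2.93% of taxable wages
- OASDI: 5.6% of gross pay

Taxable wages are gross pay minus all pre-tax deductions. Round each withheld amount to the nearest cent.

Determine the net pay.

$1389.22

401(k): $2387.52 × 0.0772 = $184.32
Taxable wages = $2387.52 − $184.32 = $2203.20
Municipal income tax: $2203.20 × 0.0293 = $64.55
State withholding: $2203.20 × 0.0629 = $138.58
Medicare: $2387.52 × 0.012 = $28.65
OASDI: $2387.52 × 0.056 = $133.70
Gym membership: $224.01
Health insurance premium: $224.49
(Employer's $367.71 toward gym membership is not withheld from the employee.)
Total deductions = $184.32 + $64.55 + $138.58 + $28.65 + $133.70 + $224.01 + $224.49 = $998.30
Net pay = $2387.52 − $998.30 = $1389.22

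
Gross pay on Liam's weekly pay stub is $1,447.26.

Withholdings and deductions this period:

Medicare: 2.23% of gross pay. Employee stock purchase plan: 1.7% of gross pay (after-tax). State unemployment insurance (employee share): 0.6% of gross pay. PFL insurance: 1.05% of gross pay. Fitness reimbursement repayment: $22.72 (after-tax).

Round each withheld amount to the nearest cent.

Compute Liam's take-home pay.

$1,343.79

State unemployment insurance (employee share): $1,447.26 × 0.006 = $8.68
PFL insurance: $1,447.26 × 0.0105 = $15.20
Medicare: $1,447.26 × 0.0223 = $32.27
Employee stock purchase plan: $1,447.26 × 0.017 = $24.60
Fitness reimbursement repayment: $22.72
Total deductions = $8.68 + $15.20 + $32.27 + $24.60 + $22.72 = $103.47
Net pay = $1,447.26 − $103.47 = $1,343.79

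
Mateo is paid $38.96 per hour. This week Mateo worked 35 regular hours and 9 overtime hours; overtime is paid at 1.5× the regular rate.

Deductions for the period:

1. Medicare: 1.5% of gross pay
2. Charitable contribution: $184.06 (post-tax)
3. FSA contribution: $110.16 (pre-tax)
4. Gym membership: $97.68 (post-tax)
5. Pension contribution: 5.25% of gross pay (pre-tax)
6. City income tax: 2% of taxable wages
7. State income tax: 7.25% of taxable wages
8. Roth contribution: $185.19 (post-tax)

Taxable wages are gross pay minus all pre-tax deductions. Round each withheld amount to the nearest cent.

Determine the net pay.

$1,029.52

Regular pay: 35 × $38.96 = $1,363.60
Overtime pay: 9 × $38.96 × 1.5 = $525.96
Gross pay = $1,363.60 + $525.96 = $1,889.56
FSA contribution: $110.16
Pension contribution: $1,889.56 × 0.0525 = $99.20
Pre-tax total = $110.16 + $99.20 = $209.36
Taxable wages = $1,889.56 − $209.36 = $1,680.20
City income tax: $1,680.20 × 0.02 = $33.60
State income tax: $1,680.20 × 0.0725 = $121.81
Medicare: $1,889.56 × 0.015 = $28.34
Roth contribution: $185.19
Charitable contribution: $184.06
Gym membership: $97.68
Total deductions = $110.16 + $99.20 + $33.60 + $121.81 + $28.34 + $185.19 + $184.06 + $97.68 = $860.04
Net pay = $1,889.56 − $860.04 = $1,029.52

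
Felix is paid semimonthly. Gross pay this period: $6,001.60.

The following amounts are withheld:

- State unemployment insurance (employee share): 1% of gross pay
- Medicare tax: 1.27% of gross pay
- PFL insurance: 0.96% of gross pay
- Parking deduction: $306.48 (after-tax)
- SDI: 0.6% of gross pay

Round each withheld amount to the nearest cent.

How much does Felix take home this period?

SDI: $6,001.60 × 0.006 = $36.01
Medicare tax: $6,001.60 × 0.0127 = $76.22
State unemployment insurance (employee share): $6,001.60 × 0.01 = $60.02
PFL insurance: $6,001.60 × 0.0096 = $57.62
Parking deduction: $306.48
Total deductions = $36.01 + $76.22 + $60.02 + $57.62 + $306.48 = $536.35
Net pay = $6,001.60 − $536.35 = $5,465.25

$5,465.25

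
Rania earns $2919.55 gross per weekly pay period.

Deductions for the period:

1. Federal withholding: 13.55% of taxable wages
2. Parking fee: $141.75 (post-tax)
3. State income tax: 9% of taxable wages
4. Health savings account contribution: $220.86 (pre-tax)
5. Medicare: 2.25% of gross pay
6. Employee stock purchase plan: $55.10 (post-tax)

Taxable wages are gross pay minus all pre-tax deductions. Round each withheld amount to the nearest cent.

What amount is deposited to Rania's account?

$1827.60

Health savings account contribution: $220.86
Taxable wages = $2919.55 − $220.86 = $2698.69
Federal withholding: $2698.69 × 0.1355 = $365.67
State income tax: $2698.69 × 0.09 = $242.88
Medicare: $2919.55 × 0.0225 = $65.69
Employee stock purchase plan: $55.10
Parking fee: $141.75
Total deductions = $220.86 + $365.67 + $242.88 + $65.69 + $55.10 + $141.75 = $1091.95
Net pay = $2919.55 − $1091.95 = $1827.60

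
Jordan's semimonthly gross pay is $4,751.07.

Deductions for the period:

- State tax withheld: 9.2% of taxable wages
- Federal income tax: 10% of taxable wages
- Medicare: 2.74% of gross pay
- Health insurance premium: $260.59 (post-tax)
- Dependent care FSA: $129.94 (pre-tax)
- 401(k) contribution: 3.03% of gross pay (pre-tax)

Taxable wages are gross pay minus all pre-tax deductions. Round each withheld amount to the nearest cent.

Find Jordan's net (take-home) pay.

$3,226.78

401(k) contribution: $4,751.07 × 0.0303 = $143.96
Dependent care FSA: $129.94
Pre-tax total = $143.96 + $129.94 = $273.90
Taxable wages = $4,751.07 − $273.90 = $4,477.17
Federal income tax: $4,477.17 × 0.1 = $447.72
State tax withheld: $4,477.17 × 0.092 = $411.90
Medicare: $4,751.07 × 0.0274 = $130.18
Health insurance premium: $260.59
Total deductions = $143.96 + $129.94 + $447.72 + $411.90 + $130.18 + $260.59 = $1,524.29
Net pay = $4,751.07 − $1,524.29 = $3,226.78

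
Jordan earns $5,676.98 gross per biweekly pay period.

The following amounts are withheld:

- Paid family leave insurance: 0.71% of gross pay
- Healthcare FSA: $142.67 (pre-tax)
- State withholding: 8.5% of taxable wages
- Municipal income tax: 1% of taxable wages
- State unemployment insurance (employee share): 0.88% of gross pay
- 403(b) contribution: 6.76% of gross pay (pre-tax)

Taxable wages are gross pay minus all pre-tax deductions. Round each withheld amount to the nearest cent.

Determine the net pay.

403(b) contribution: $5,676.98 × 0.0676 = $383.76
Healthcare FSA: $142.67
Pre-tax total = $383.76 + $142.67 = $526.43
Taxable wages = $5,676.98 − $526.43 = $5,150.55
Municipal income tax: $5,150.55 × 0.01 = $51.51
State withholding: $5,150.55 × 0.085 = $437.80
Paid family leave insurance: $5,676.98 × 0.0071 = $40.31
State unemployment insurance (employee share): $5,676.98 × 0.0088 = $49.96
Total deductions = $383.76 + $142.67 + $51.51 + $437.80 + $40.31 + $49.96 = $1,106.01
Net pay = $5,676.98 − $1,106.01 = $4,570.97

$4,570.97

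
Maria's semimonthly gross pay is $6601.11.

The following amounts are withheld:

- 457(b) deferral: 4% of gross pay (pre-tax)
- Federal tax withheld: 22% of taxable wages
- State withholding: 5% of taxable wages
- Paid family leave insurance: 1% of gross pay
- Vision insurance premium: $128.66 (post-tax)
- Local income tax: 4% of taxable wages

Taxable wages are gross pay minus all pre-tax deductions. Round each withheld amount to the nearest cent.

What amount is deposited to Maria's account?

$4177.91

457(b) deferral: $6601.11 × 0.04 = $264.04
Taxable wages = $6601.11 − $264.04 = $6337.07
State withholding: $6337.07 × 0.05 = $316.85
Federal tax withheld: $6337.07 × 0.22 = $1394.16
Local income tax: $6337.07 × 0.04 = $253.48
Paid family leave insurance: $6601.11 × 0.01 = $66.01
Vision insurance premium: $128.66
Total deductions = $264.04 + $316.85 + $1394.16 + $253.48 + $66.01 + $128.66 = $2423.20
Net pay = $6601.11 − $2423.20 = $4177.91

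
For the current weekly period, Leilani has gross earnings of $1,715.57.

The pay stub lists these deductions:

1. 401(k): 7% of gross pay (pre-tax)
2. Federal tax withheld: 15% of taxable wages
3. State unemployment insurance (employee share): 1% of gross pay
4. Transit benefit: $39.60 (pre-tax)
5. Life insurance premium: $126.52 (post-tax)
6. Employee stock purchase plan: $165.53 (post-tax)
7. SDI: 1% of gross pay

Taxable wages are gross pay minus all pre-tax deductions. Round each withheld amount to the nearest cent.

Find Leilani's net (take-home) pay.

401(k): $1,715.57 × 0.07 = $120.09
Transit benefit: $39.60
Pre-tax total = $120.09 + $39.60 = $159.69
Taxable wages = $1,715.57 − $159.69 = $1,555.88
Federal tax withheld: $1,555.88 × 0.15 = $233.38
State unemployment insurance (employee share): $1,715.57 × 0.01 = $17.16
SDI: $1,715.57 × 0.01 = $17.16
Life insurance premium: $126.52
Employee stock purchase plan: $165.53
Total deductions = $120.09 + $39.60 + $233.38 + $17.16 + $17.16 + $126.52 + $165.53 = $719.44
Net pay = $1,715.57 − $719.44 = $996.13

$996.13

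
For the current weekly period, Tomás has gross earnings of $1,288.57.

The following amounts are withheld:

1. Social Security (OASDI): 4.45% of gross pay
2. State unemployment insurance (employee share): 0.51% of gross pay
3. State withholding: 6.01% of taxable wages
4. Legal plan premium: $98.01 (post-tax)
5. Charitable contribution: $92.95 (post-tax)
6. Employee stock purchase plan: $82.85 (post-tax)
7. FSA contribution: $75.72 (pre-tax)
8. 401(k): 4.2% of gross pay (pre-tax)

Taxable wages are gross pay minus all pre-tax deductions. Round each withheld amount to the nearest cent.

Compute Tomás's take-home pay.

$751.37

401(k): $1,288.57 × 0.042 = $54.12
FSA contribution: $75.72
Pre-tax total = $54.12 + $75.72 = $129.84
Taxable wages = $1,288.57 − $129.84 = $1,158.73
State withholding: $1,158.73 × 0.0601 = $69.64
State unemployment insurance (employee share): $1,288.57 × 0.0051 = $6.57
Social Security (OASDI): $1,288.57 × 0.0445 = $57.34
Charitable contribution: $92.95
Employee stock purchase plan: $82.85
Legal plan premium: $98.01
Total deductions = $54.12 + $75.72 + $69.64 + $6.57 + $57.34 + $92.95 + $82.85 + $98.01 = $537.20
Net pay = $1,288.57 − $537.20 = $751.37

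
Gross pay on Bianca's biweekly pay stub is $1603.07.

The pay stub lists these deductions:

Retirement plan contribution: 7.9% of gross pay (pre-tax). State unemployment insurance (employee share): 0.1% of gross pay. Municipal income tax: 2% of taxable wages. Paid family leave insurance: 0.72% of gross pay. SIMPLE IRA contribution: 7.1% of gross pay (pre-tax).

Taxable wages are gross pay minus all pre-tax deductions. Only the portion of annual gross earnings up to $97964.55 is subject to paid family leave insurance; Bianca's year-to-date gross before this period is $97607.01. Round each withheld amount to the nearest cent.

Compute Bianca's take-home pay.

Retirement plan contribution: $1603.07 × 0.079 = $126.64
SIMPLE IRA contribution: $1603.07 × 0.071 = $113.82
Pre-tax total = $126.64 + $113.82 = $240.46
Taxable wages = $1603.07 − $240.46 = $1362.61
Municipal income tax: $1362.61 × 0.02 = $27.25
State unemployment insurance (employee share): $1603.07 × 0.001 = $1.60
Paid family leave insurance: only $97964.55 − $97607.01 = $357.54 of this check is subject → $357.54 × 0.0072 = $2.57
Total deductions = $126.64 + $113.82 + $27.25 + $1.60 + $2.57 = $271.88
Net pay = $1603.07 − $271.88 = $1331.19

$1331.19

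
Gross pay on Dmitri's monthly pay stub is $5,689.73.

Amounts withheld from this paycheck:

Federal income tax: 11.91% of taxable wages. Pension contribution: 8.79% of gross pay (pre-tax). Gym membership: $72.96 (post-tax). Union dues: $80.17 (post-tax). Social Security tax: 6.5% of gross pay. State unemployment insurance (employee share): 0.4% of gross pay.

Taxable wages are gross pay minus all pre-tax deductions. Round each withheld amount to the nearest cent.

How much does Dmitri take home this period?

Pension contribution: $5,689.73 × 0.0879 = $500.13
Taxable wages = $5,689.73 − $500.13 = $5,189.60
Federal income tax: $5,189.60 × 0.1191 = $618.08
State unemployment insurance (employee share): $5,689.73 × 0.004 = $22.76
Social Security tax: $5,689.73 × 0.065 = $369.83
Gym membership: $72.96
Union dues: $80.17
Total deductions = $500.13 + $618.08 + $22.76 + $369.83 + $72.96 + $80.17 = $1,663.93
Net pay = $5,689.73 − $1,663.93 = $4,025.80

$4,025.80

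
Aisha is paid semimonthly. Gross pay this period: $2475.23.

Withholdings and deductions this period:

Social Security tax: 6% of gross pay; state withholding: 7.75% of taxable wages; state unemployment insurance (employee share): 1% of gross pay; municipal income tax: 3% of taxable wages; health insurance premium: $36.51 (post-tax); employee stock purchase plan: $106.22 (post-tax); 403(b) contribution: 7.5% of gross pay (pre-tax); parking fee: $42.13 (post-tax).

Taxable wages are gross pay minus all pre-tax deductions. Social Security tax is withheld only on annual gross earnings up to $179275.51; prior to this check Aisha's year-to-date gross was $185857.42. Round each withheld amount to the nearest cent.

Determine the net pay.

403(b) contribution: $2475.23 × 0.075 = $185.64
Taxable wages = $2475.23 − $185.64 = $2289.59
State withholding: $2289.59 × 0.0775 = $177.44
Municipal income tax: $2289.59 × 0.03 = $68.69
Social Security tax: annual cap $179275.51 already reached (YTD $185857.42), so $0.00
State unemployment insurance (employee share): $2475.23 × 0.01 = $24.75
Employee stock purchase plan: $106.22
Health insurance premium: $36.51
Parking fee: $42.13
Total deductions = $185.64 + $177.44 + $68.69 + $0.00 + $24.75 + $106.22 + $36.51 + $42.13 = $641.38
Net pay = $2475.23 − $641.38 = $1833.85

$1833.85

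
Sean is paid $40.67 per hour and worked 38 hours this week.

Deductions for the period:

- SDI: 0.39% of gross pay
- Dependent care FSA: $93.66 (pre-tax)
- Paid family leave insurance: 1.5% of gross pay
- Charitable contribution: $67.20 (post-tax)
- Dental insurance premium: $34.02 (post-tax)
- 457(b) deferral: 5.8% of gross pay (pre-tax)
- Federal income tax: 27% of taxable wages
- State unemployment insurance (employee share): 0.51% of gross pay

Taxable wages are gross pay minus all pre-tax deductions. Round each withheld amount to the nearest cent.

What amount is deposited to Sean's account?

Gross pay: 38 × $40.67 = $1,545.46
457(b) deferral: $1,545.46 × 0.058 = $89.64
Dependent care FSA: $93.66
Pre-tax total = $89.64 + $93.66 = $183.30
Taxable wages = $1,545.46 − $183.30 = $1,362.16
Federal income tax: $1,362.16 × 0.27 = $367.78
Paid family leave insurance: $1,545.46 × 0.015 = $23.18
SDI: $1,545.46 × 0.0039 = $6.03
State unemployment insurance (employee share): $1,545.46 × 0.0051 = $7.88
Charitable contribution: $67.20
Dental insurance premium: $34.02
Total deductions = $89.64 + $93.66 + $367.78 + $23.18 + $6.03 + $7.88 + $67.20 + $34.02 = $689.39
Net pay = $1,545.46 − $689.39 = $856.07

$856.07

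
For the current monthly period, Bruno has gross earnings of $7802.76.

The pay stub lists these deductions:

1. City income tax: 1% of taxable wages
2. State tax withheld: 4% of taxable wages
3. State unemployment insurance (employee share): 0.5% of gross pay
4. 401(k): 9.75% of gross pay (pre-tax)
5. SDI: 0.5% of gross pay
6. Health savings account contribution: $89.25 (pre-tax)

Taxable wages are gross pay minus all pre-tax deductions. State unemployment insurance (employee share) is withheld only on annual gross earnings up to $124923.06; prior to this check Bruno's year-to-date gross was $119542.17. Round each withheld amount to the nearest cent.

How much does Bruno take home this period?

$6539.19

401(k): $7802.76 × 0.0975 = $760.77
Health savings account contribution: $89.25
Pre-tax total = $760.77 + $89.25 = $850.02
Taxable wages = $7802.76 − $850.02 = $6952.74
State tax withheld: $6952.74 × 0.04 = $278.11
City income tax: $6952.74 × 0.01 = $69.53
State unemployment insurance (employee share): only $124923.06 − $119542.17 = $5380.89 of this check is subject → $5380.89 × 0.005 = $26.90
SDI: $7802.76 × 0.005 = $39.01
Total deductions = $760.77 + $89.25 + $278.11 + $69.53 + $26.90 + $39.01 = $1263.57
Net pay = $7802.76 − $1263.57 = $6539.19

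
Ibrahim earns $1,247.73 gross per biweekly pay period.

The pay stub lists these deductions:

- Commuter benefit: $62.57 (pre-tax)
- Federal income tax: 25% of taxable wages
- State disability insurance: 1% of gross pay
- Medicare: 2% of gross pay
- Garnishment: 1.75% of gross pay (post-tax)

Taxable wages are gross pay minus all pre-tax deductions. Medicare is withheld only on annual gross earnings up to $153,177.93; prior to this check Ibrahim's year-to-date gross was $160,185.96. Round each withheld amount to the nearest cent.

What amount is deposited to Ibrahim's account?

Commuter benefit: $62.57
Taxable wages = $1,247.73 − $62.57 = $1,185.16
Federal income tax: $1,185.16 × 0.25 = $296.29
State disability insurance: $1,247.73 × 0.01 = $12.48
Medicare: annual cap $153,177.93 already reached (YTD $160,185.96), so $0.00
Garnishment: $1,247.73 × 0.0175 = $21.84
Total deductions = $62.57 + $296.29 + $12.48 + $0.00 + $21.84 = $393.18
Net pay = $1,247.73 − $393.18 = $854.55

$854.55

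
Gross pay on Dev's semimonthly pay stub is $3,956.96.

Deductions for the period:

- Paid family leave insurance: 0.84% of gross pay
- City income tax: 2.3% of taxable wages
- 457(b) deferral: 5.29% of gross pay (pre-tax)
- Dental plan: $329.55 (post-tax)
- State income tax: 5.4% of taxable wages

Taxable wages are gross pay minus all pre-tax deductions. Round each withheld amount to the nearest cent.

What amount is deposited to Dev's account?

457(b) deferral: $3,956.96 × 0.0529 = $209.32
Taxable wages = $3,956.96 − $209.32 = $3,747.64
City income tax: $3,747.64 × 0.023 = $86.20
State income tax: $3,747.64 × 0.054 = $202.37
Paid family leave insurance: $3,956.96 × 0.0084 = $33.24
Dental plan: $329.55
Total deductions = $209.32 + $86.20 + $202.37 + $33.24 + $329.55 = $860.68
Net pay = $3,956.96 − $860.68 = $3,096.28

$3,096.28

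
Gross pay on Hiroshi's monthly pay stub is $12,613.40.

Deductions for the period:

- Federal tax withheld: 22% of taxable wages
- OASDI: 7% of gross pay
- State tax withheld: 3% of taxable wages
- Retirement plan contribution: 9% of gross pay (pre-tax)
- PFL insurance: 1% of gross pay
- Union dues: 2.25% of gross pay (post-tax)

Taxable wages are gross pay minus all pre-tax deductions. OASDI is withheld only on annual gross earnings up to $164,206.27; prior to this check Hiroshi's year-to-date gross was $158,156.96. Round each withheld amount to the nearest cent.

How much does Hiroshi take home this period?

Retirement plan contribution: $12,613.40 × 0.09 = $1,135.21
Taxable wages = $12,613.40 − $1,135.21 = $11,478.19
Federal tax withheld: $11,478.19 × 0.22 = $2,525.20
State tax withheld: $11,478.19 × 0.03 = $344.35
OASDI: only $164,206.27 − $158,156.96 = $6,049.31 of this check is subject → $6,049.31 × 0.07 = $423.45
PFL insurance: $12,613.40 × 0.01 = $126.13
Union dues: $12,613.40 × 0.0225 = $283.80
Total deductions = $1,135.21 + $2,525.20 + $344.35 + $423.45 + $126.13 + $283.80 = $4,838.14
Net pay = $12,613.40 − $4,838.14 = $7,775.26

$7,775.26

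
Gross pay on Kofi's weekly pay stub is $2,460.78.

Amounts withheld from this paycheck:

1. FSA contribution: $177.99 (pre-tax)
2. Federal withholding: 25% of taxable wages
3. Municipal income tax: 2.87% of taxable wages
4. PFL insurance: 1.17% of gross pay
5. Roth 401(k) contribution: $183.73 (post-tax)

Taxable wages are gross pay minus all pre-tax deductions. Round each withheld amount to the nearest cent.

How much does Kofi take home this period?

$1,434.05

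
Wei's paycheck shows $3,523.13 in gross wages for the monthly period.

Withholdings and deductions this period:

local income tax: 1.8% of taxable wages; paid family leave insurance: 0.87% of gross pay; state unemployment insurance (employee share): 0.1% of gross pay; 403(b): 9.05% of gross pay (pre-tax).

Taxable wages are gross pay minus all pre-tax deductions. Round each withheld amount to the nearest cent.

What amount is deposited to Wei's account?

$3,112.44

403(b): $3,523.13 × 0.0905 = $318.84
Taxable wages = $3,523.13 − $318.84 = $3,204.29
Local income tax: $3,204.29 × 0.018 = $57.68
Paid family leave insurance: $3,523.13 × 0.0087 = $30.65
State unemployment insurance (employee share): $3,523.13 × 0.001 = $3.52
Total deductions = $318.84 + $57.68 + $30.65 + $3.52 = $410.69
Net pay = $3,523.13 − $410.69 = $3,112.44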